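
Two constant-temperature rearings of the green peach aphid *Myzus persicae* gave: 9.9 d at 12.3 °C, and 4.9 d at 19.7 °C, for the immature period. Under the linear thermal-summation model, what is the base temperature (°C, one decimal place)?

5.0 °C

Under the model K = D·(T − T_b), so D₁·(T₁ − T_b) = D₂·(T₂ − T_b).
9.9·(12.3 − T_b) = 4.9·(19.7 − T_b)
T_b = (9.9·12.3 − 4.9·19.7) / (9.9 − 4.9) = 25.24 / 5.0 = 5.048 °C ≈ 5.0 °C.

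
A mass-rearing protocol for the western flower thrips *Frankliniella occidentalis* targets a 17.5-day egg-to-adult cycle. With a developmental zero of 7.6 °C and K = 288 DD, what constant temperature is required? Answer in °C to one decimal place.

Required daily accumulation = 288 / 17.5 = 16.457 DD/day.
T = T_base + 16.457 = 7.6 + 16.457 = 24.057 ≈ 24.1 °C.

24.1 °C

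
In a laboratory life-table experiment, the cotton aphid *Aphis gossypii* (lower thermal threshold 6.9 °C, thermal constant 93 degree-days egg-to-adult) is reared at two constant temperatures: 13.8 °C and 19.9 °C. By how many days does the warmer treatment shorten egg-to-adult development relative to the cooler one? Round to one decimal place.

6.3 days

At 13.8 °C: 93 / (13.8 − 6.9) = 93 / 6.9 = 13.478 d.
At 19.9 °C: 93 / (19.9 − 6.9) = 93 / 13.0 = 7.154 d.
Difference = |13.478 − 7.154| = 6.324 ≈ 6.3 days.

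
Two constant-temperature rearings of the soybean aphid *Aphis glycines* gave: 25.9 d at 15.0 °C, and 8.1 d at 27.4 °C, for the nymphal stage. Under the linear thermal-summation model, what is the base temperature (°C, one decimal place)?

9.4 °C

Under the model K = D·(T − T_b), so D₁·(T₁ − T_b) = D₂·(T₂ − T_b).
25.9·(15.0 − T_b) = 8.1·(27.4 − T_b)
T_b = (25.9·15.0 − 8.1·27.4) / (25.9 − 8.1) = 166.56 / 17.8 = 9.357 °C ≈ 9.4 °C.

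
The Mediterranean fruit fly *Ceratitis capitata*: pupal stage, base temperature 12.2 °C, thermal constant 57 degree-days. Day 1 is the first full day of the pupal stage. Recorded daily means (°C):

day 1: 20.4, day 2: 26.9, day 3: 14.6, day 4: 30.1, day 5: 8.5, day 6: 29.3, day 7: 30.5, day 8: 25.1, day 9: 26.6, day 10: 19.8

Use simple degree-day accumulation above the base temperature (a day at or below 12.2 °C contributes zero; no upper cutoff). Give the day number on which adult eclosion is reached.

day 6

Daily DD above 12.2 °C: 8.2, 14.7, 2.4, 17.9, 0.0, 17.1, 18.3, 12.9, 14.4, 7.6.
Cumulative: 8.2, 22.9, 25.3, 43.2, 43.2, 60.3, 78.6, 91.5, 105.9, 113.5.
The total first reaches 57 DD on day 6.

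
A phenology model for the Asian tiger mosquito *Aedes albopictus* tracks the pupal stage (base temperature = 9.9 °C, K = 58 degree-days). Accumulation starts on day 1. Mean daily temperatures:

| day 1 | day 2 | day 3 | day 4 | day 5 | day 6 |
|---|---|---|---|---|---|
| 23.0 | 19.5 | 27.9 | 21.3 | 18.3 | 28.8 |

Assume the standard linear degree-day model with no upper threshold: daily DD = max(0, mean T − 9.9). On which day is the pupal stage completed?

day 5

Daily DD above 9.9 °C: 13.1, 9.6, 18.0, 11.4, 8.4, 18.9.
Cumulative: 13.1, 22.7, 40.7, 52.1, 60.5, 79.4.
The total first reaches 58 DD on day 5.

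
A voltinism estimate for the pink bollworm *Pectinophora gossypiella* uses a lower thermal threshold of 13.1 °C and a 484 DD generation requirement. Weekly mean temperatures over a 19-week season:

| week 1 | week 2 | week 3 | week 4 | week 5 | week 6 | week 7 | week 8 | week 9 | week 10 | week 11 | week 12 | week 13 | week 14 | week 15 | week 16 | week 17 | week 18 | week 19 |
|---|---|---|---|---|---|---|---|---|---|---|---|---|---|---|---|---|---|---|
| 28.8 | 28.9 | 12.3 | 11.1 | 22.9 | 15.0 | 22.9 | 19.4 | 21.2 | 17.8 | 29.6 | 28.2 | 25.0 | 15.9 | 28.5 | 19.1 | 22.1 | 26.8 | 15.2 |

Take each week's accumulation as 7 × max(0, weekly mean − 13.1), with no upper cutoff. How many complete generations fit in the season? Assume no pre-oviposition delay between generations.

2 generations

Weekly DD (7 × max(0, T̄ − 13.1)): 109.9, 110.6, 0.0, 0.0, 68.6, 13.3, 68.6, 44.1, 56.7, 32.9, 115.5, 105.7, 83.3, 19.6, 107.8, 42.0, 63.0, 95.9, 14.7.
Season total = 1152.2 DD.
Complete generations = ⌊1152.2 / 484⌋ = 2.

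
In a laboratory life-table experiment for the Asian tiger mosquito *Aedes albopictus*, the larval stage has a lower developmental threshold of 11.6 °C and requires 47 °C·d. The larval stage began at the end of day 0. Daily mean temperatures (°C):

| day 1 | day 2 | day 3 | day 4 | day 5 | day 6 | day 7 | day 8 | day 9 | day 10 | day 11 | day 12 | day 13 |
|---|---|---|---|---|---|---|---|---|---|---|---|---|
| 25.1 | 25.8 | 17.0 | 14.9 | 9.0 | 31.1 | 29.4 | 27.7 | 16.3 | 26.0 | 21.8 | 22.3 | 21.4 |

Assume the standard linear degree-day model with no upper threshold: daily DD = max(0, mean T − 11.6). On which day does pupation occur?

day 6

Daily DD above 11.6 °C: 13.5, 14.2, 5.4, 3.3, 0.0, 19.5, 17.8, 16.1, 4.7, 14.4, 10.2, 10.7, 9.8.
Cumulative: 13.5, 27.7, 33.1, 36.4, 36.4, 55.9, 73.7, 89.8, 94.5, 108.9, 119.1, 129.8, 139.6.
The total first reaches 47 DD on day 6.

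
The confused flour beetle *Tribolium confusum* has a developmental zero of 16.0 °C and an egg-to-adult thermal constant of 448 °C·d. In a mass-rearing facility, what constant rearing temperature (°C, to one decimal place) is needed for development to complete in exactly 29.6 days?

Required daily accumulation = 448 / 29.6 = 15.135 DD/day.
T = T_base + 15.135 = 16.0 + 15.135 = 31.135 ≈ 31.1 °C.

31.1 °C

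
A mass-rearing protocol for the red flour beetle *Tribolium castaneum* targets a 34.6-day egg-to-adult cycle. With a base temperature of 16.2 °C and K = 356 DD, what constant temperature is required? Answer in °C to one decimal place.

Required daily accumulation = 356 / 34.6 = 10.289 DD/day.
T = T_base + 10.289 = 16.2 + 10.289 = 26.489 ≈ 26.5 °C.

26.5 °C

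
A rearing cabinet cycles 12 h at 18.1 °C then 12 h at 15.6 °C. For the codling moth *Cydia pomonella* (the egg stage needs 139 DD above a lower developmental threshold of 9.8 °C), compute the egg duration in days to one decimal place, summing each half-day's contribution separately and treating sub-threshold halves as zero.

Day half: max(0, 18.1 − 9.8) × 0.5 = 8.3 × 0.5 = 4.15 DD.
Night half: max(0, 15.6 − 9.8) × 0.5 = 5.8 × 0.5 = 2.90 DD.
Per 24 h: 7.05 DD/day.
Duration = 139 / 7.05 = 19.716 ≈ 19.7 days.

19.7 days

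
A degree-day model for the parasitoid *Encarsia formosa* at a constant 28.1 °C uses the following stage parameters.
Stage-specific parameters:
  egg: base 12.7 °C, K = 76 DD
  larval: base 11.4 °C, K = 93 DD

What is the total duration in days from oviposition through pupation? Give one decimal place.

egg: 76 / (28.1 − 12.7) = 76 / 15.4 = 4.935 d.
larval: 93 / (28.1 − 11.4) = 93 / 16.7 = 5.569 d.
Sum = 10.504 ≈ 10.5 days.

10.5 days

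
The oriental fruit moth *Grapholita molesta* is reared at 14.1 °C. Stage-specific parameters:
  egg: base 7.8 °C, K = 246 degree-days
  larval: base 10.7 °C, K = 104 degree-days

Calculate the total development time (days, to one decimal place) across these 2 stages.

69.6 days

egg: 246 / (14.1 − 7.8) = 246 / 6.3 = 39.048 d.
larval: 104 / (14.1 − 10.7) = 104 / 3.4 = 30.588 d.
Sum = 69.636 ≈ 69.6 days.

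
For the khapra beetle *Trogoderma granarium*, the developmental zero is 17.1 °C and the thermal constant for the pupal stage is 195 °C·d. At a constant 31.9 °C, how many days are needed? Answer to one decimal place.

Daily accumulation = 31.9 − 17.1 = 14.8 DD/day.
Duration = 195 / 14.8 = 13.176 ≈ 13.2 days.

13.2 days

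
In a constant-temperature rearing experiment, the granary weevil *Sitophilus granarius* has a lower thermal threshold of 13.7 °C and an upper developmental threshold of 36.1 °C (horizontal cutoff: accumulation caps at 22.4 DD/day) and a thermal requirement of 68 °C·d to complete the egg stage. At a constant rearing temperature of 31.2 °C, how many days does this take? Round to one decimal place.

3.9 days

Daily accumulation = 31.2 − 13.7 = 17.5 DD/day.
Duration = 68 / 17.5 = 3.886 ≈ 3.9 days.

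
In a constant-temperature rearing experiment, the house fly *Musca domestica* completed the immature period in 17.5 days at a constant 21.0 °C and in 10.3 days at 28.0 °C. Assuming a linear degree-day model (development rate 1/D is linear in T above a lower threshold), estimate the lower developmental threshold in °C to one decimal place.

11.0 °C

Equal thermal constants: D₁(T₁ − T_b) = D₂(T₂ − T_b).
17.5·(21.0 − T_b) = 10.3·(28.0 − T_b)
T_b = (17.5·21.0 − 10.3·28.0) / (17.5 − 10.3) = 79.10 / 7.2 = 10.986 °C ≈ 11.0 °C.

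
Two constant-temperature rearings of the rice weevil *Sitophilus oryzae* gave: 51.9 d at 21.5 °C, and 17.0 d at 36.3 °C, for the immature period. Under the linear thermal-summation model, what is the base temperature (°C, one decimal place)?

14.3 °C

Linear rate model ⇒ the product D·(T − T_b) is constant across temperatures.
51.9·(21.5 − T_b) = 17.0·(36.3 − T_b)
T_b = (51.9·21.5 − 17.0·36.3) / (51.9 − 17.0) = 498.75 / 34.9 = 14.291 °C ≈ 14.3 °C.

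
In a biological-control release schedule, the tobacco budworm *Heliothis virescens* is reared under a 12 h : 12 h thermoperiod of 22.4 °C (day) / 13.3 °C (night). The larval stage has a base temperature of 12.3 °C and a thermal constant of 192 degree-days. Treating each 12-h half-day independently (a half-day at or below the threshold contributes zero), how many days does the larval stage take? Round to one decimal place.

Day half: max(0, 22.4 − 12.3) × 0.5 = 10.1 × 0.5 = 5.05 DD.
Night half: max(0, 13.3 − 12.3) × 0.5 = 1.0 × 0.5 = 0.50 DD.
Per 24 h: 5.55 DD/day.
Duration = 192 / 5.55 = 34.595 ≈ 34.6 days.

34.6 days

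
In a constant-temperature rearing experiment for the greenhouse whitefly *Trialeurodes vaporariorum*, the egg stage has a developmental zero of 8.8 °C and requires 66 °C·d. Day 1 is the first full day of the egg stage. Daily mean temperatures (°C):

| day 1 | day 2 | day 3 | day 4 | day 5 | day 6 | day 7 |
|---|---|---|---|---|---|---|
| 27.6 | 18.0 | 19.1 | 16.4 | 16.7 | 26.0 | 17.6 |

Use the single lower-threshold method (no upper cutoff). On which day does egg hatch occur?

day 6

Daily DD above 8.8 °C: 18.8, 9.2, 10.3, 7.6, 7.9, 17.2, 8.8.
Cumulative: 18.8, 28.0, 38.3, 45.9, 53.8, 71.0, 79.8.
The total first reaches 66 DD on day 6.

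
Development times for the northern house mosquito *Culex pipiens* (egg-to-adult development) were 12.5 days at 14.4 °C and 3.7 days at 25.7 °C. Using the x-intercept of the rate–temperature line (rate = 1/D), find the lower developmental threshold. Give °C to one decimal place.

Linear rate model ⇒ the product D·(T − T_b) is constant across temperatures.
12.5·(14.4 − T_b) = 3.7·(25.7 − T_b)
T_b = (12.5·14.4 − 3.7·25.7) / (12.5 − 3.7) = 84.91 / 8.8 = 9.649 °C ≈ 9.6 °C.

9.6 °C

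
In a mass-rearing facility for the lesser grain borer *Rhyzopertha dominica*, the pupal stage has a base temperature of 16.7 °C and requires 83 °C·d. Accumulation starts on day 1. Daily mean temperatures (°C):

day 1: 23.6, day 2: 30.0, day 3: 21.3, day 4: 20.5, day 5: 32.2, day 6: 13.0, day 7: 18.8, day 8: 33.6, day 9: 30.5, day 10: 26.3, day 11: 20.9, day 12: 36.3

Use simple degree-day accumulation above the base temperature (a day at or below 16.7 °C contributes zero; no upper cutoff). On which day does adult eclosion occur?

Daily DD above 16.7 °C: 6.9, 13.3, 4.6, 3.8, 15.5, 0.0, 2.1, 16.9, 13.8, 9.6, 4.2, 19.6.
Cumulative: 6.9, 20.2, 24.8, 28.6, 44.1, 44.1, 46.2, 63.1, 76.9, 86.5, 90.7, 110.3.
The total first reaches 83 DD on day 10.

day 10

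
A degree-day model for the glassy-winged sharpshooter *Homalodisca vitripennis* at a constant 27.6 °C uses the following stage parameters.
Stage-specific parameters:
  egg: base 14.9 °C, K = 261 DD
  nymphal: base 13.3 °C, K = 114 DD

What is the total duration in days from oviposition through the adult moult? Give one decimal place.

28.5 days

egg: 261 / (27.6 − 14.9) = 261 / 12.7 = 20.551 d.
nymphal: 114 / (27.6 − 13.3) = 114 / 14.3 = 7.972 d.
Sum = 28.523 ≈ 28.5 days.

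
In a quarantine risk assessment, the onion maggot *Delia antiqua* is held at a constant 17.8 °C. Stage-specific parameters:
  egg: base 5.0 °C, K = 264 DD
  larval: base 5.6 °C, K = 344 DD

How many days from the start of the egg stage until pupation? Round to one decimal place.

egg: 264 / (17.8 − 5.0) = 264 / 12.8 = 20.625 d.
larval: 344 / (17.8 − 5.6) = 344 / 12.2 = 28.197 d.
Sum = 48.822 ≈ 48.8 days.

48.8 days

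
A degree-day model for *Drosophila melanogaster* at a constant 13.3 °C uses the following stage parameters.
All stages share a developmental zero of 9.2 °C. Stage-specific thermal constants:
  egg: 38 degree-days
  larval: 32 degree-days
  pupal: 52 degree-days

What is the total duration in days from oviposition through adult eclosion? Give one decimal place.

Daily accumulation at 13.3 °C = 13.3 − 9.2 = 4.1 DD/day.
Total K = 38 + 32 + 52 = 122 DD.
Total duration = 122 / 4.1 = 29.756 ≈ 29.8 days.

29.8 days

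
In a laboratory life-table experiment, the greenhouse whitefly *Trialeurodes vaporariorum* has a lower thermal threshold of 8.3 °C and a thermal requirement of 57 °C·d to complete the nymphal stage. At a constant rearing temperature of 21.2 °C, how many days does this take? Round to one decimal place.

4.4 days

Daily accumulation = 21.2 − 8.3 = 12.9 DD/day.
Duration = 57 / 12.9 = 4.419 ≈ 4.4 days.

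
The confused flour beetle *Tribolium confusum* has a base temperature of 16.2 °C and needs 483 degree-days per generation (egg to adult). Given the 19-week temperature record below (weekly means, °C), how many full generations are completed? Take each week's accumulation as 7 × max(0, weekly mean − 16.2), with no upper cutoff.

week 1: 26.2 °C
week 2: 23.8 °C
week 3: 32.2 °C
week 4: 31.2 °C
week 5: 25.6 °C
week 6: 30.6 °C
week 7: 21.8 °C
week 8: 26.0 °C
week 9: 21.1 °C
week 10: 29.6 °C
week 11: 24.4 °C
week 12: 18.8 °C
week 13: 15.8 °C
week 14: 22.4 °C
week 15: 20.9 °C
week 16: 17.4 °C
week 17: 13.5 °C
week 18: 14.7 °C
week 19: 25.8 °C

2 generations

Weekly DD (7 × max(0, T̄ − 16.2)): 70.0, 53.2, 112.0, 105.0, 65.8, 100.8, 39.2, 68.6, 34.3, 93.8, 57.4, 18.2, 0.0, 43.4, 32.9, 8.4, 0.0, 0.0, 67.2.
Season total = 970.2 DD.
Complete generations = ⌊970.2 / 483⌋ = 2.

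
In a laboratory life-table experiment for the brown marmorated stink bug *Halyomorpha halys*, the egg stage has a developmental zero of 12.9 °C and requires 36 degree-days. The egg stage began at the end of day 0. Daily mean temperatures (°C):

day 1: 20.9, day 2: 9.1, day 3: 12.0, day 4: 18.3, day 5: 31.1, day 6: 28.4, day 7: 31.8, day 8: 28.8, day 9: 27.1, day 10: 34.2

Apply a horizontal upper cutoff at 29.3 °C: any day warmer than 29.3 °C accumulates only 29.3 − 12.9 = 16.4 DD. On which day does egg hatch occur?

Daily DD above 12.9 °C (capped at 16.4): 8.0, 0.0, 0.0, 5.4, 16.4, 15.5, 16.4, 15.9, 14.2, 16.4.
Cumulative: 8.0, 8.0, 8.0, 13.4, 29.8, 45.3, 61.7, 77.6, 91.8, 108.2.
The total first reaches 36 DD on day 6.

day 6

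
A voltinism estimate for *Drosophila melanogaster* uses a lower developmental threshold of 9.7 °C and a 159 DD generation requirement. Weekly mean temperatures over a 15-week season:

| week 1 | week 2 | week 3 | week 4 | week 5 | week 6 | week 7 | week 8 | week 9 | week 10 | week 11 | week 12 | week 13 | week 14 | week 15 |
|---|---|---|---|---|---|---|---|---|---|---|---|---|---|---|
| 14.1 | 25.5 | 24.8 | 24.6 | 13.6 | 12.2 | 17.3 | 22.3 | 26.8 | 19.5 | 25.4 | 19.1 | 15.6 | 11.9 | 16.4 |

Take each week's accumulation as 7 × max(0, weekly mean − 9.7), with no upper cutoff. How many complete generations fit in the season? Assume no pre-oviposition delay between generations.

Weekly DD (7 × max(0, T̄ − 9.7)): 30.8, 110.6, 105.7, 104.3, 27.3, 17.5, 53.2, 88.2, 119.7, 68.6, 109.9, 65.8, 41.3, 15.4, 46.9.
Season total = 1005.2 DD.
Complete generations = ⌊1005.2 / 159⌋ = 6.

6 generations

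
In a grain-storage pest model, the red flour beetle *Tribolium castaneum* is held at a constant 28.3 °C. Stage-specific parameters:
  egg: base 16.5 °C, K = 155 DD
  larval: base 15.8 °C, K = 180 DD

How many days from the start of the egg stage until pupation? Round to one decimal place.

egg: 155 / (28.3 − 16.5) = 155 / 11.8 = 13.136 d.
larval: 180 / (28.3 − 15.8) = 180 / 12.5 = 14.400 d.
Sum = 27.536 ≈ 27.5 days.

27.5 days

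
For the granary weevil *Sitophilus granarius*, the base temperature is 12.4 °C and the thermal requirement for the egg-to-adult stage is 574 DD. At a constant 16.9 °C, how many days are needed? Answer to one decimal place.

Daily accumulation = 16.9 − 12.4 = 4.5 DD/day.
Duration = 574 / 4.5 = 127.556 ≈ 127.6 days.

127.6 days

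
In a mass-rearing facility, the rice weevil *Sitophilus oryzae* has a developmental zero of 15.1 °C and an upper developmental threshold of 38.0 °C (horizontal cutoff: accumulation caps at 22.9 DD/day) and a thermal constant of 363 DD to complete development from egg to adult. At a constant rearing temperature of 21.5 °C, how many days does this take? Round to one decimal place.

56.7 days

Daily accumulation = 21.5 − 15.1 = 6.4 DD/day.
Duration = 363 / 6.4 = 56.719 ≈ 56.7 days.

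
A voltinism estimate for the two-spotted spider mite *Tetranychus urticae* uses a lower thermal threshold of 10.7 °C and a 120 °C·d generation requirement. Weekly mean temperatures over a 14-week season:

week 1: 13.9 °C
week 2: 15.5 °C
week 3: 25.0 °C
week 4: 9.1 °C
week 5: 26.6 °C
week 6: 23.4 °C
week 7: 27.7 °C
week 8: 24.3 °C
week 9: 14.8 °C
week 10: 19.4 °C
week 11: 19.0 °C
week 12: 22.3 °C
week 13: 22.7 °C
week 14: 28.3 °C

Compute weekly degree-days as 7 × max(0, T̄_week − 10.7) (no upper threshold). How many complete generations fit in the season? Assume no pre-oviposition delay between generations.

Weekly DD (7 × max(0, T̄ − 10.7)): 22.4, 33.6, 100.1, 0.0, 111.3, 88.9, 119.0, 95.2, 28.7, 60.9, 58.1, 81.2, 84.0, 123.2.
Season total = 1006.6 DD.
Complete generations = ⌊1006.6 / 120⌋ = 8.

8 generations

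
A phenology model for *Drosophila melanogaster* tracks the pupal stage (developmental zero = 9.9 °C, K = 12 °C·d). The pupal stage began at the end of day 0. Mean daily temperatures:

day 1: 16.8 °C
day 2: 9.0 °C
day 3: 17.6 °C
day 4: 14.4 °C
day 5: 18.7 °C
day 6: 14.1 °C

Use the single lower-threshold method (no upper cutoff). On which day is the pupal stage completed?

day 3

Daily DD above 9.9 °C: 6.9, 0.0, 7.7, 4.5, 8.8, 4.2.
Cumulative: 6.9, 6.9, 14.6, 19.1, 27.9, 32.1.
The total first reaches 12 DD on day 3.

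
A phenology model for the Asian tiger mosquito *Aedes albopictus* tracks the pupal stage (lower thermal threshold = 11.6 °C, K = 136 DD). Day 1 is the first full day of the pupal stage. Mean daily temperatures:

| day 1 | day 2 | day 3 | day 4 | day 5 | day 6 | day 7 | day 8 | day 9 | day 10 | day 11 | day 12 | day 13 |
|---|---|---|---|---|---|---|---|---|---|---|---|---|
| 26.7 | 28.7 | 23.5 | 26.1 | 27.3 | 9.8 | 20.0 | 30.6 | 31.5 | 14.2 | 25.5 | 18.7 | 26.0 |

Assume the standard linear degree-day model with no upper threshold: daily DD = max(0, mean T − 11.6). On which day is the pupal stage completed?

day 11

Daily DD above 11.6 °C: 15.1, 17.1, 11.9, 14.5, 15.7, 0.0, 8.4, 19.0, 19.9, 2.6, 13.9, 7.1, 14.4.
Cumulative: 15.1, 32.2, 44.1, 58.6, 74.3, 74.3, 82.7, 101.7, 121.6, 124.2, 138.1, 145.2, 159.6.
The total first reaches 136 DD on day 11.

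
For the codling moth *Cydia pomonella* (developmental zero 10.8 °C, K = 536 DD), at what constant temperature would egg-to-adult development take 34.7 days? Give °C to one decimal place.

26.2 °C

Required daily accumulation = 536 / 34.7 = 15.447 DD/day.
T = T_base + 15.447 = 10.8 + 15.447 = 26.247 ≈ 26.2 °C.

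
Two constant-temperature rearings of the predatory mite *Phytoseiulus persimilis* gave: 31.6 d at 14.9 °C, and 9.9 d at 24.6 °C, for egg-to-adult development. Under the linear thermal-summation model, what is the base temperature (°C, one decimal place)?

10.5 °C

Under the model K = D·(T − T_b), so D₁·(T₁ − T_b) = D₂·(T₂ − T_b).
31.6·(14.9 − T_b) = 9.9·(24.6 − T_b)
T_b = (31.6·14.9 − 9.9·24.6) / (31.6 − 9.9) = 227.30 / 21.7 = 10.475 °C ≈ 10.5 °C.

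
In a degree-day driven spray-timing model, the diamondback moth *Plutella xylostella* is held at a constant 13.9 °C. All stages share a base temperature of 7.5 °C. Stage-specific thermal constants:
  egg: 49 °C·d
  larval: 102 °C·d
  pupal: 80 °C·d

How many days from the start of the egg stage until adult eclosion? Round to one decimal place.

Daily accumulation at 13.9 °C = 13.9 − 7.5 = 6.4 DD/day.
Total K = 49 + 102 + 80 = 231 DD.
Total duration = 231 / 6.4 = 36.094 ≈ 36.1 days.

36.1 days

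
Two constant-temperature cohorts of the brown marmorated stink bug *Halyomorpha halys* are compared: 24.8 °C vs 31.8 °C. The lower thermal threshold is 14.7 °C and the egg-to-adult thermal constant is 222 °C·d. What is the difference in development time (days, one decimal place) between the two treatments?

At 24.8 °C: 222 / (24.8 − 14.7) = 222 / 10.1 = 21.980 d.
At 31.8 °C: 222 / (31.8 − 14.7) = 222 / 17.1 = 12.982 d.
Difference = |21.980 − 12.982| = 8.998 ≈ 9.0 days.

9.0 days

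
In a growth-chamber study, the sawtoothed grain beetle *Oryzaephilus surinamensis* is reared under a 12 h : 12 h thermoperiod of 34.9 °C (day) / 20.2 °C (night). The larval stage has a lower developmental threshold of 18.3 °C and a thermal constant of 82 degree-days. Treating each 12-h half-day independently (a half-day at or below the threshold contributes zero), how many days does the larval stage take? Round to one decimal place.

8.9 days

Day half: max(0, 34.9 − 18.3) × 0.5 = 16.6 × 0.5 = 8.30 DD.
Night half: max(0, 20.2 − 18.3) × 0.5 = 1.9 × 0.5 = 0.95 DD.
Per 24 h: 9.25 DD/day.
Duration = 82 / 9.25 = 8.865 ≈ 8.9 days.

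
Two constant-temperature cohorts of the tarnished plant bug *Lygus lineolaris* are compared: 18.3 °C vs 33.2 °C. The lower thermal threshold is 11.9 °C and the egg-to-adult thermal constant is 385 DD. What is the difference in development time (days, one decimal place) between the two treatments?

At 18.3 °C: 385 / (18.3 − 11.9) = 385 / 6.4 = 60.156 d.
At 33.2 °C: 385 / (33.2 − 11.9) = 385 / 21.3 = 18.075 d.
Difference = |60.156 − 18.075| = 42.081 ≈ 42.1 days.

42.1 days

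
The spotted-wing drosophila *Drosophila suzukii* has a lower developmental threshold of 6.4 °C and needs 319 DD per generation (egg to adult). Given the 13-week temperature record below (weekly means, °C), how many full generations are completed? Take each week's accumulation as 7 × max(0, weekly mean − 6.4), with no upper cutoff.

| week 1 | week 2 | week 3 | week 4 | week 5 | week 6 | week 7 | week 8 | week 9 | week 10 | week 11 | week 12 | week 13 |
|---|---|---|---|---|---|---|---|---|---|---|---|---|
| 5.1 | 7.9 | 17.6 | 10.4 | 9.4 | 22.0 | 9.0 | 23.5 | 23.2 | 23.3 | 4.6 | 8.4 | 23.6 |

2 generations

Weekly DD (7 × max(0, T̄ − 6.4)): 0.0, 10.5, 78.4, 28.0, 21.0, 109.2, 18.2, 119.7, 117.6, 118.3, 0.0, 14.0, 120.4.
Season total = 755.3 DD.
Complete generations = ⌊755.3 / 319⌋ = 2.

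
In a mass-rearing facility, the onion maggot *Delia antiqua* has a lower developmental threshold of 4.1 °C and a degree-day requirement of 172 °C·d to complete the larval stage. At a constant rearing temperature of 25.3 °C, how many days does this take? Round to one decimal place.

8.1 days

Daily accumulation = 25.3 − 4.1 = 21.2 DD/day.
Duration = 172 / 21.2 = 8.113 ≈ 8.1 days.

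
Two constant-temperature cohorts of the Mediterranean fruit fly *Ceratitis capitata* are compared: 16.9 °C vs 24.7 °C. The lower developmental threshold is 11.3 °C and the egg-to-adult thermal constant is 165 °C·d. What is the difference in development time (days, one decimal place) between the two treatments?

At 16.9 °C: 165 / (16.9 − 11.3) = 165 / 5.6 = 29.464 d.
At 24.7 °C: 165 / (24.7 − 11.3) = 165 / 13.4 = 12.313 d.
Difference = |29.464 − 12.313| = 17.151 ≈ 17.2 days.

17.2 days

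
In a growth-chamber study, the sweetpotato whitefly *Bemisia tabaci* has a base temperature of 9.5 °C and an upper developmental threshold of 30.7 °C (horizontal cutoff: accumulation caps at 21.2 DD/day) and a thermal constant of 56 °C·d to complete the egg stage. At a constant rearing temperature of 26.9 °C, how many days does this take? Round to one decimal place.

Daily accumulation = 26.9 − 9.5 = 17.4 DD/day.
Duration = 56 / 17.4 = 3.218 ≈ 3.2 days.

3.2 days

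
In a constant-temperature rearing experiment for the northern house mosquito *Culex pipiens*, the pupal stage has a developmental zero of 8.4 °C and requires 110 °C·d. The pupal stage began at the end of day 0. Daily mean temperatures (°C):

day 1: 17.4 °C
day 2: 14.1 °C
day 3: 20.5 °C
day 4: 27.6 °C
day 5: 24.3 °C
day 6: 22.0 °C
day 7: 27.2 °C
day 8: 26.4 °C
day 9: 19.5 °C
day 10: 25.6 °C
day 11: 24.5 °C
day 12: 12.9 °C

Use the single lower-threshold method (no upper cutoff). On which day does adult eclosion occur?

Daily DD above 8.4 °C: 9.0, 5.7, 12.1, 19.2, 15.9, 13.6, 18.8, 18.0, 11.1, 17.2, 16.1, 4.5.
Cumulative: 9.0, 14.7, 26.8, 46.0, 61.9, 75.5, 94.3, 112.3, 123.4, 140.6, 156.7, 161.2.
The total first reaches 110 DD on day 8.

day 8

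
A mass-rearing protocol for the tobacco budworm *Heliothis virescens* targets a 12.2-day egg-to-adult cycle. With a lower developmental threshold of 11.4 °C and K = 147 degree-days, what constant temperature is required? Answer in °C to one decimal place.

Required daily accumulation = 147 / 12.2 = 12.049 DD/day.
T = T_base + 12.049 = 11.4 + 12.049 = 23.449 ≈ 23.4 °C.

23.4 °C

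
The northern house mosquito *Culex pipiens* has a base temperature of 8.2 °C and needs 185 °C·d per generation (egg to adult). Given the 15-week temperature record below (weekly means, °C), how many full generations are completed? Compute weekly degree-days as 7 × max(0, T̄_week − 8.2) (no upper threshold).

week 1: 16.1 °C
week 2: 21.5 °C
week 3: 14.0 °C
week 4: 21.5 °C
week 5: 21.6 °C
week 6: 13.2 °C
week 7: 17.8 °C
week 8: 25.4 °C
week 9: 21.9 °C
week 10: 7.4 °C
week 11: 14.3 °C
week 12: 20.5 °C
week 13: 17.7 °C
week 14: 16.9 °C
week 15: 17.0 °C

5 generations

Weekly DD (7 × max(0, T̄ − 8.2)): 55.3, 93.1, 40.6, 93.1, 93.8, 35.0, 67.2, 120.4, 95.9, 0.0, 42.7, 86.1, 66.5, 60.9, 61.6.
Season total = 1012.2 DD.
Complete generations = ⌊1012.2 / 185⌋ = 5.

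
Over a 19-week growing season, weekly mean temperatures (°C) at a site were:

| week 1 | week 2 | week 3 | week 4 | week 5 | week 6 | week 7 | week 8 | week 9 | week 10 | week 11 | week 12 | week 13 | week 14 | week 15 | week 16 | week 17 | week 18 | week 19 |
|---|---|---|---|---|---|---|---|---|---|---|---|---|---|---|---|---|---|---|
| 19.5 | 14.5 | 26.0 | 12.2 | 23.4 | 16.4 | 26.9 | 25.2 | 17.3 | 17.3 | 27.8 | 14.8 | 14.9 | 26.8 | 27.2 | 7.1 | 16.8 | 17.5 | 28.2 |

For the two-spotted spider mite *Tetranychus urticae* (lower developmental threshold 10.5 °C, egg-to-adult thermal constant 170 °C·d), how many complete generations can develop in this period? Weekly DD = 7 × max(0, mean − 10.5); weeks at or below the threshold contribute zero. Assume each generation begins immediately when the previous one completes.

7 generations

Weekly DD (7 × max(0, T̄ − 10.5)): 63.0, 28.0, 108.5, 11.9, 90.3, 41.3, 114.8, 102.9, 47.6, 47.6, 121.1, 30.1, 30.8, 114.1, 116.9, 0.0, 44.1, 49.0, 123.9.
Season total = 1285.9 DD.
Complete generations = ⌊1285.9 / 170⌋ = 7.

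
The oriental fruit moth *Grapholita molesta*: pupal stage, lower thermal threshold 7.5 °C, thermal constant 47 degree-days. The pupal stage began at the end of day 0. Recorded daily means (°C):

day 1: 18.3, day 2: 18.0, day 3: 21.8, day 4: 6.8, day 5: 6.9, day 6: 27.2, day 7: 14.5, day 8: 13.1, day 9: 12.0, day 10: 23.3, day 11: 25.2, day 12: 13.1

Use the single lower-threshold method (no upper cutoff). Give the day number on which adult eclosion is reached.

day 6

Daily DD above 7.5 °C: 10.8, 10.5, 14.3, 0.0, 0.0, 19.7, 7.0, 5.6, 4.5, 15.8, 17.7, 5.6.
Cumulative: 10.8, 21.3, 35.6, 35.6, 35.6, 55.3, 62.3, 67.9, 72.4, 88.2, 105.9, 111.5.
The total first reaches 47 DD on day 6.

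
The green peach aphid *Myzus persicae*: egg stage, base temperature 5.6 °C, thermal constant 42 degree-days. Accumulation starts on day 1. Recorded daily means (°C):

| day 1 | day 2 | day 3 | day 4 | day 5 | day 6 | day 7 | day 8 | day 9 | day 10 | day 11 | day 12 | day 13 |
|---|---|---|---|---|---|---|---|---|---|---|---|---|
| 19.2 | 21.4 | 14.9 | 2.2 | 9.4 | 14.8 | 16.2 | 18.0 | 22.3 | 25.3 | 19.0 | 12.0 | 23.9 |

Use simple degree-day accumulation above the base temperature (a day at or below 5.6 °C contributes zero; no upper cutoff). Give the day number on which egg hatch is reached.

Daily DD above 5.6 °C: 13.6, 15.8, 9.3, 0.0, 3.8, 9.2, 10.6, 12.4, 16.7, 19.7, 13.4, 6.4, 18.3.
Cumulative: 13.6, 29.4, 38.7, 38.7, 42.5, 51.7, 62.3, 74.7, 91.4, 111.1, 124.5, 130.9, 149.2.
The total first reaches 42 DD on day 5.

day 5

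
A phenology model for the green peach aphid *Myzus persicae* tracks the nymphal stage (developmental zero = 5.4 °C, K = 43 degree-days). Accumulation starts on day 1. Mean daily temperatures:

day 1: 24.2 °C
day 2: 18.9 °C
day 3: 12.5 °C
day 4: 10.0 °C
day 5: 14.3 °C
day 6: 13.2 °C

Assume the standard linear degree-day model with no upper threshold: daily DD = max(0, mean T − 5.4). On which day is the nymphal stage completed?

Daily DD above 5.4 °C: 18.8, 13.5, 7.1, 4.6, 8.9, 7.8.
Cumulative: 18.8, 32.3, 39.4, 44.0, 52.9, 60.7.
The total first reaches 43 DD on day 4.

day 4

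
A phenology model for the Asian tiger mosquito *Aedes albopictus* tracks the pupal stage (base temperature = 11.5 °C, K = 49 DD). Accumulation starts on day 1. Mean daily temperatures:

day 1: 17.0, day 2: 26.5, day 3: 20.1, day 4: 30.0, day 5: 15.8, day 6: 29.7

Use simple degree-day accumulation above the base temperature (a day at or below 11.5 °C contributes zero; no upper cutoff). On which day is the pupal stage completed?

day 5

Daily DD above 11.5 °C: 5.5, 15.0, 8.6, 18.5, 4.3, 18.2.
Cumulative: 5.5, 20.5, 29.1, 47.6, 51.9, 70.1.
The total first reaches 49 DD on day 5.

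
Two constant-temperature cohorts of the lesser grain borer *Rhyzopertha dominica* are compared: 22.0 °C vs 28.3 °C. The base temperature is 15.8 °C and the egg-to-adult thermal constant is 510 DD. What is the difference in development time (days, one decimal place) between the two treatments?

41.5 days

At 22.0 °C: 510 / (22.0 − 15.8) = 510 / 6.2 = 82.258 d.
At 28.3 °C: 510 / (28.3 − 15.8) = 510 / 12.5 = 40.800 d.
Difference = |82.258 − 40.800| = 41.458 ≈ 41.5 days.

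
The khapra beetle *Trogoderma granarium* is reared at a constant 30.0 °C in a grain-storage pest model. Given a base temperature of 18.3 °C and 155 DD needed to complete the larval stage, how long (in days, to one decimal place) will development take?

Daily accumulation = 30.0 − 18.3 = 11.7 DD/day.
Duration = 155 / 11.7 = 13.248 ≈ 13.2 days.

13.2 days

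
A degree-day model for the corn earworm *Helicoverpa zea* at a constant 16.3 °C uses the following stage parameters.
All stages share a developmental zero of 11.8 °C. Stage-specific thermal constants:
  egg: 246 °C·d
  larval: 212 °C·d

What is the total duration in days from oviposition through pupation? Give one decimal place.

101.8 days

Daily accumulation at 16.3 °C = 16.3 − 11.8 = 4.5 DD/day.
Total K = 246 + 212 = 458 DD.
Total duration = 458 / 4.5 = 101.778 ≈ 101.8 days.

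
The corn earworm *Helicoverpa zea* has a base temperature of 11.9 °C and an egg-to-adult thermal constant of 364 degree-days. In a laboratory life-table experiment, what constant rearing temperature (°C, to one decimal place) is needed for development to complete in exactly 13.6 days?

38.7 °C

Required daily accumulation = 364 / 13.6 = 26.765 DD/day.
T = T_base + 26.765 = 11.9 + 26.765 = 38.665 ≈ 38.7 °C.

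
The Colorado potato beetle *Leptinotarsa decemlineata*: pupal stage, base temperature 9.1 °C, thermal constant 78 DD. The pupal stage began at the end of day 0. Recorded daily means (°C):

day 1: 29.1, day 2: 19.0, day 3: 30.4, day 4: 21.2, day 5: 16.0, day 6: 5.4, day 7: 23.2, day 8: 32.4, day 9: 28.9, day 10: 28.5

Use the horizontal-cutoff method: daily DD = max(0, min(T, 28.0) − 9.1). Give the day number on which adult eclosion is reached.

day 7

Daily DD above 9.1 °C (capped at 18.9): 18.9, 9.9, 18.9, 12.1, 6.9, 0.0, 14.1, 18.9, 18.9, 18.9.
Cumulative: 18.9, 28.8, 47.7, 59.8, 66.7, 66.7, 80.8, 99.7, 118.6, 137.5.
The total first reaches 78 DD on day 7.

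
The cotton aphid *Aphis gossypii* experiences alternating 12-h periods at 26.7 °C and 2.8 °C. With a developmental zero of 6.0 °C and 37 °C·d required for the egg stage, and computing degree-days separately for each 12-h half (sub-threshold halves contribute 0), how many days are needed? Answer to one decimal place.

Day half: max(0, 26.7 − 6.0) × 0.5 = 20.7 × 0.5 = 10.35 DD.
Night half: max(0, 2.8 − 6.0) × 0.5 = 0.0 × 0.5 = 0.00 DD.
Per 24 h: 10.35 DD/day.
Duration = 37 / 10.35 = 3.575 ≈ 3.6 days.

3.6 days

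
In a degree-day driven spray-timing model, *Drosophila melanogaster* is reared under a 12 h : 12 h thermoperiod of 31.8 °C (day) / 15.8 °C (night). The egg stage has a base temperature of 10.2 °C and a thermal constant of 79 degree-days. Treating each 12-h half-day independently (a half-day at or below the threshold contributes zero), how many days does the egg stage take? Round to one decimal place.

5.8 days

Day half: max(0, 31.8 − 10.2) × 0.5 = 21.6 × 0.5 = 10.80 DD.
Night half: max(0, 15.8 − 10.2) × 0.5 = 5.6 × 0.5 = 2.80 DD.
Per 24 h: 13.60 DD/day.
Duration = 79 / 13.60 = 5.809 ≈ 5.8 days.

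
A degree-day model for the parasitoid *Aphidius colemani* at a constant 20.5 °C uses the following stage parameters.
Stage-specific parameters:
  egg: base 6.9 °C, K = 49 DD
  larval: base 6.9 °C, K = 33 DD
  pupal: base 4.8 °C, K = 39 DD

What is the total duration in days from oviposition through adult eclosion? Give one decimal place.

8.5 days

egg: 49 / (20.5 − 6.9) = 49 / 13.6 = 3.603 d.
larval: 33 / (20.5 − 6.9) = 33 / 13.6 = 2.426 d.
pupal: 39 / (20.5 − 4.8) = 39 / 15.7 = 2.484 d.
Sum = 8.513 ≈ 8.5 days.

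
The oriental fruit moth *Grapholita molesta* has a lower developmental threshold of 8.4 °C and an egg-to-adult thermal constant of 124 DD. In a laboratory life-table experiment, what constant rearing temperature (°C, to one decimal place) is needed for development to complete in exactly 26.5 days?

13.1 °C

Required daily accumulation = 124 / 26.5 = 4.679 DD/day.
T = T_base + 4.679 = 8.4 + 4.679 = 13.079 ≈ 13.1 °C.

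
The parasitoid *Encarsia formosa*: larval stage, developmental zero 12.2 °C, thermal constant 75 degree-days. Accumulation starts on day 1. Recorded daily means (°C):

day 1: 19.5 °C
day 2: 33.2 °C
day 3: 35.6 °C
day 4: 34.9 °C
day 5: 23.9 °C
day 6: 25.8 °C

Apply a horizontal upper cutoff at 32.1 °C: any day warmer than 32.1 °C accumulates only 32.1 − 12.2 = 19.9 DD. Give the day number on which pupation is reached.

Daily DD above 12.2 °C (capped at 19.9): 7.3, 19.9, 19.9, 19.9, 11.7, 13.6.
Cumulative: 7.3, 27.2, 47.1, 67.0, 78.7, 92.3.
The total first reaches 75 DD on day 5.

day 5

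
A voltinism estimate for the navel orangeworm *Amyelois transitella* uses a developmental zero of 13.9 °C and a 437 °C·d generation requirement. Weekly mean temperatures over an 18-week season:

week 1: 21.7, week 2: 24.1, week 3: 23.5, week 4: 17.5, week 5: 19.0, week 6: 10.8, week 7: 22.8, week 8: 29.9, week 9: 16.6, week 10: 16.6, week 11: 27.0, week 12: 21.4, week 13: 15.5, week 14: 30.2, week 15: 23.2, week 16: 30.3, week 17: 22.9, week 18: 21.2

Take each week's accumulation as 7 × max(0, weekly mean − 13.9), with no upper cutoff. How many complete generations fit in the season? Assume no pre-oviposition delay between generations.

2 generations

Weekly DD (7 × max(0, T̄ − 13.9)): 54.6, 71.4, 67.2, 25.2, 35.7, 0.0, 62.3, 112.0, 18.9, 18.9, 91.7, 52.5, 11.2, 114.1, 65.1, 114.8, 63.0, 51.1.
Season total = 1029.7 DD.
Complete generations = ⌊1029.7 / 437⌋ = 2.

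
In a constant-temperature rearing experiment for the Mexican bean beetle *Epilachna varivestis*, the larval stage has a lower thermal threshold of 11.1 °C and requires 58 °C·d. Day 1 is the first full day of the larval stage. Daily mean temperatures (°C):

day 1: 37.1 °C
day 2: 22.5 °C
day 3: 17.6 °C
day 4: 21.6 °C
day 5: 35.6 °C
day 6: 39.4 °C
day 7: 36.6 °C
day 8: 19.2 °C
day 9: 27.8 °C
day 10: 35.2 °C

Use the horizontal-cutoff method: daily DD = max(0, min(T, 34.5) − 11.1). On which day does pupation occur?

Daily DD above 11.1 °C (capped at 23.4): 23.4, 11.4, 6.5, 10.5, 23.4, 23.4, 23.4, 8.1, 16.7, 23.4.
Cumulative: 23.4, 34.8, 41.3, 51.8, 75.2, 98.6, 122.0, 130.1, 146.8, 170.2.
The total first reaches 58 DD on day 5.

day 5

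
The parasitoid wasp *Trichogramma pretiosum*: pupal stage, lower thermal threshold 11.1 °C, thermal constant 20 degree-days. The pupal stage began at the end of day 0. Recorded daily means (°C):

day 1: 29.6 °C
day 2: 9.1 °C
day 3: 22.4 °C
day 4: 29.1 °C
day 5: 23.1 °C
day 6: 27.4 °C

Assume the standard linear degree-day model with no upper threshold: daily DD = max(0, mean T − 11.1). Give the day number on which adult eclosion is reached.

Daily DD above 11.1 °C: 18.5, 0.0, 11.3, 18.0, 12.0, 16.3.
Cumulative: 18.5, 18.5, 29.8, 47.8, 59.8, 76.1.
The total first reaches 20 DD on day 3.

day 3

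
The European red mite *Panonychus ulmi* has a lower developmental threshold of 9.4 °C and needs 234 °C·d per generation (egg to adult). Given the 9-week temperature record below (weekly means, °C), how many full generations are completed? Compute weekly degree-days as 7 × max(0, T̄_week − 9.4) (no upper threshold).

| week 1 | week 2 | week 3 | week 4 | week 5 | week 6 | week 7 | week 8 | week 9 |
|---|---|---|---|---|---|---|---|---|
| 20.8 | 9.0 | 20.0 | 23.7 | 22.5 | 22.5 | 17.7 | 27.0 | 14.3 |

2 generations

Weekly DD (7 × max(0, T̄ − 9.4)): 79.8, 0.0, 74.2, 100.1, 91.7, 91.7, 58.1, 123.2, 34.3.
Season total = 653.1 DD.
Complete generations = ⌊653.1 / 234⌋ = 2.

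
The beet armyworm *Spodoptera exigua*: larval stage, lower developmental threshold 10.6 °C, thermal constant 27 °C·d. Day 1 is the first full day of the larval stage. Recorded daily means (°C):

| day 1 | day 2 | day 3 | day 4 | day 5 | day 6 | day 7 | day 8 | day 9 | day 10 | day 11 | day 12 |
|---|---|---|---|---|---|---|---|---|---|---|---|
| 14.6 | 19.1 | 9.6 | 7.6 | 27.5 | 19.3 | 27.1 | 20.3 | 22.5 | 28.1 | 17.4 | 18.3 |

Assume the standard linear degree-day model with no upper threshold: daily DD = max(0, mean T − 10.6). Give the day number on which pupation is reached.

Daily DD above 10.6 °C: 4.0, 8.5, 0.0, 0.0, 16.9, 8.7, 16.5, 9.7, 11.9, 17.5, 6.8, 7.7.
Cumulative: 4.0, 12.5, 12.5, 12.5, 29.4, 38.1, 54.6, 64.3, 76.2, 93.7, 100.5, 108.2.
The total first reaches 27 DD on day 5.

day 5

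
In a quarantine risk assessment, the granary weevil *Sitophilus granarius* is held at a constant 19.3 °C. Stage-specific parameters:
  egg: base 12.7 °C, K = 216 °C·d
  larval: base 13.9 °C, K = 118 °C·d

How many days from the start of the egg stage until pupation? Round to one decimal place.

54.6 days

egg: 216 / (19.3 − 12.7) = 216 / 6.6 = 32.727 d.
larval: 118 / (19.3 − 13.9) = 118 / 5.4 = 21.852 d.
Sum = 54.579 ≈ 54.6 days.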